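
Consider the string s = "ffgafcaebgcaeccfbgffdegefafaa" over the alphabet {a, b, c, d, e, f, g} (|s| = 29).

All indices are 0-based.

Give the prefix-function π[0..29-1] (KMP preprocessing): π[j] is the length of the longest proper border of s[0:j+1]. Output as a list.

[0, 1, 0, 0, 1, 0, 0, 0, 0, 0, 0, 0, 0, 0, 0, 1, 0, 0, 1, 2, 0, 0, 0, 0, 1, 0, 1, 0, 0]

π[0] = 0
j=1 s[j]='f': π[1]=1 (border 'f')
j=2 s[j]='g': k: 1→0; π[2]=0 (border '')
j=3 s[j]='a': π[3]=0 (border '')
j=4 s[j]='f': π[4]=1 (border 'f')
j=5 s[j]='c': k: 1→0; π[5]=0 (border '')
j=6 s[j]='a': π[6]=0 (border '')
j=7 s[j]='e': π[7]=0 (border '')
j=8 s[j]='b': π[8]=0 (border '')
j=9 s[j]='g': π[9]=0 (border '')
j=10 s[j]='c': π[10]=0 (border '')
j=11 s[j]='a': π[11]=0 (border '')
j=12 s[j]='e': π[12]=0 (border '')
j=13 s[j]='c': π[13]=0 (border '')
j=14 s[j]='c': π[14]=0 (border '')
j=15 s[j]='f': π[15]=1 (border 'f')
j=16 s[j]='b': k: 1→0; π[16]=0 (border '')
j=17 s[j]='g': π[17]=0 (border '')
j=18 s[j]='f': π[18]=1 (border 'f')
j=19 s[j]='f': π[19]=2 (border 'ff')
j=20 s[j]='d': k: 2→1→0; π[20]=0 (border '')
j=21 s[j]='e': π[21]=0 (border '')
j=22 s[j]='g': π[22]=0 (border '')
j=23 s[j]='e': π[23]=0 (border '')
j=24 s[j]='f': π[24]=1 (border 'f')
j=25 s[j]='a': k: 1→0; π[25]=0 (border '')
j=26 s[j]='f': π[26]=1 (border 'f')
j=27 s[j]='a': k: 1→0; π[27]=0 (border '')
j=28 s[j]='a': π[28]=0 (border '')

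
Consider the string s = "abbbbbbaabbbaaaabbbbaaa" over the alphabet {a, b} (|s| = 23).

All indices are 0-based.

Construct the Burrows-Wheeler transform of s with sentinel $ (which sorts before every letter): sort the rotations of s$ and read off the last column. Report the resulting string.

aaabbabaaa$bbbbbbbababba

rank  rotation                  last
    0  $abbbbbbaabbbaaaabbbbaaa  a
    1  a$abbbbbbaabbbaaaabbbbaa  a
    2  aa$abbbbbbaabbbaaaabbbba  a
    3  aaa$abbbbbbaabbbaaaabbbb  b
    4  aaaabbbbaaa$abbbbbbaabbb  b
    5  aaabbbbaaa$abbbbbbaabbba  a
    6  aabbbaaaabbbbaaa$abbbbbb  b
    7  aabbbbaaa$abbbbbbaabbbaa  a
    8  abbbaaaabbbbaaa$abbbbbba  a
    9  abbbbaaa$abbbbbbaabbbaaa  a
   10  abbbbbbaabbbaaaabbbbaaa$  $
   11  baaa$abbbbbbaabbbaaaabbb  b
   12  baaaabbbbaaa$abbbbbbaabb  b
   13  baabbbaaaabbbbaaa$abbbbb  b
   14  bbaaa$abbbbbbaabbbaaaabb  b
   15  bbaaaabbbbaaa$abbbbbbaab  b
   16  bbaabbbaaaabbbbaaa$abbbb  b
   17  bbbaaa$abbbbbbaabbbaaaab  b
   18  bbbaaaabbbbaaa$abbbbbbaa  a
   19  bbbaabbbaaaabbbbaaa$abbb  b
   20  bbbbaaa$abbbbbbaabbbaaaa  a
   21  bbbbaabbbaaaabbbbaaa$abb  b
   22  bbbbbaabbbaaaabbbbaaa$ab  b
   23  bbbbbbaabbbaaaabbbbaaa$a  a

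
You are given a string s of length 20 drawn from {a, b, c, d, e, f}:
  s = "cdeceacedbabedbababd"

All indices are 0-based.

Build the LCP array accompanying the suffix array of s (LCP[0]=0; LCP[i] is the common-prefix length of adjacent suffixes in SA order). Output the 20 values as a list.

[0, 2, 2, 1, 0, 3, 3, 1, 1, 0, 1, 2, 0, 1, 4, 1, 0, 1, 1, 5]

rank | idx | suffix
   0 |  15 | ababd
   1 |  17 | abd
   2 |  10 | abedbababd
   3 |   5 | acedbabedbababd
   4 |  14 | bababd
   5 |  16 | babd
   6 |   9 | babedbababd
   7 |  18 | bd
   8 |  11 | bedbababd
   9 |   0 | cdeceacedbabedbababd
  10 |   3 | ceacedbabedbababd
  11 |   6 | cedbabedbababd
  12 |  19 | d
  13 |  13 | dbababd
  14 |   8 | dbabedbababd
  15 |   1 | deceacedbabedbababd
  16 |   4 | eacedbabedbababd
  17 |   2 | eceacedbabedbababd
  18 |  12 | edbababd
  19 |   7 | edbabedbababd

SA = [15, 17, 10, 5, 14, 16, 9, 18, 11, 0, 3, 6, 19, 13, 8, 1, 4, 2, 12, 7]
[i] adj suffixes → lcp
  [1] 15/17 → 2 ('ab')
  [2] 17/10 → 2 ('ab')
  [3] 10/5 → 1 ('a')
  [4] 5/14 → 0 ('')
  [5] 14/16 → 3 ('bab')
  [6] 16/9 → 3 ('bab')
  [7] 9/18 → 1 ('b')
  [8] 18/11 → 1 ('b')
  [9] 11/0 → 0 ('')
  [10] 0/3 → 1 ('c')
  [11] 3/6 → 2 ('ce')
  [12] 6/19 → 0 ('')
  [13] 19/13 → 1 ('d')
  [14] 13/8 → 4 ('dbab')
  [15] 8/1 → 1 ('d')
  [16] 1/4 → 0 ('')
  [17] 4/2 → 1 ('e')
  [18] 2/12 → 1 ('e')
  [19] 12/7 → 5 ('edbab')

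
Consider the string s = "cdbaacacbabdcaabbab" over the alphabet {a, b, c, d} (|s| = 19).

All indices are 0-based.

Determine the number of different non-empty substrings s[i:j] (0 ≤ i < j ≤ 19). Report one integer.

sorted suffixes:
  #0 SA[0]=13  'aabbab'
  #1 SA[1]=3  'aacacbabdcaabbab'
  #2 SA[2]=17  'ab'
  #3 SA[3]=14  'abbab'
  #4 SA[4]=9  'abdcaabbab'
  #5 SA[5]=4  'acacbabdcaabbab'
  #6 SA[6]=6  'acbabdcaabbab'
  #7 SA[7]=18  'b'
  #8 SA[8]=2  'baacacbabdcaabbab'
  #9 SA[9]=16  'bab'
  #10 SA[10]=8  'babdcaabbab'
  #11 SA[11]=15  'bbab'
  #12 SA[12]=10  'bdcaabbab'
  #13 SA[13]=12  'caabbab'
  #14 SA[14]=5  'cacbabdcaabbab'
  #15 SA[15]=7  'cbabdcaabbab'
  #16 SA[16]=0  'cdbaacacbabdcaabbab'
  #17 SA[17]=1  'dbaacacbabdcaabbab'
  #18 SA[18]=11  'dcaabbab'

SA = [13, 3, 17, 14, 9, 4, 6, 18, 2, 16, 8, 15, 10, 12, 5, 7, 0, 1, 11]
[i] adj suffixes → lcp
  [1] 13/3 → 2 ('aa')
  [2] 3/17 → 1 ('a')
  [3] 17/14 → 2 ('ab')
  [4] 14/9 → 2 ('ab')
  [5] 9/4 → 1 ('a')
  [6] 4/6 → 2 ('ac')
  [7] 6/18 → 0 ('')
  [8] 18/2 → 1 ('b')
  [9] 2/16 → 2 ('ba')
  [10] 16/8 → 3 ('bab')
  [11] 8/15 → 1 ('b')
  [12] 15/10 → 1 ('b')
  [13] 10/12 → 0 ('')
  [14] 12/5 → 2 ('ca')
  [15] 5/7 → 1 ('c')
  [16] 7/0 → 1 ('c')
  [17] 0/1 → 0 ('')
  [18] 1/11 → 1 ('d')

n(n+1)/2 = 19·20/2 = 190
Σ LCP = 0 + 2 + 1 + 2 + 2 + 1 + 2 + 0 + 1 + 2 + 3 + 1 + 1 + 0 + 2 + 1 + 1 + 0 + 1 = 23
distinct = 190 − 23 = 167

167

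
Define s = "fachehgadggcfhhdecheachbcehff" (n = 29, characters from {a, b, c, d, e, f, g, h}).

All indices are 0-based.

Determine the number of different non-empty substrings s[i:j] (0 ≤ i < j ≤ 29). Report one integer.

407

rank | idx | suffix
   0 |  20 | achbcehff
   1 |   1 | achehgadggcfhhdecheachbcehff
   2 |   7 | adggcfhhdecheachbcehff
   3 |  23 | bcehff
   4 |  24 | cehff
   5 |  11 | cfhhdecheachbcehff
   6 |  21 | chbcehff
   7 |  17 | cheachbcehff
   8 |   2 | chehgadggcfhhdecheachbcehff
   9 |  15 | decheachbcehff
  10 |   8 | dggcfhhdecheachbcehff
  11 |  19 | eachbcehff
  12 |  16 | echeachbcehff
  13 |  25 | ehff
  14 |   4 | ehgadggcfhhdecheachbcehff
  15 |  28 | f
  16 |   0 | fachehgadggcfhhdecheachbcehff
  17 |  27 | ff
  18 |  12 | fhhdecheachbcehff
  19 |   6 | gadggcfhhdecheachbcehff
  20 |  10 | gcfhhdecheachbcehff
  21 |   9 | ggcfhhdecheachbcehff
  22 |  22 | hbcehff
  23 |  14 | hdecheachbcehff
  24 |  18 | heachbcehff
  25 |   3 | hehgadggcfhhdecheachbcehff
  26 |  26 | hff
  27 |   5 | hgadggcfhhdecheachbcehff
  28 |  13 | hhdecheachbcehff

SA = [20, 1, 7, 23, 24, 11, 21, 17, 2, 15, 8, 19, 16, 25, 4, 28, 0, 27, 12, 6, 10, 9, 22, 14, 18, 3, 26, 5, 13]
i: (SA[i-1],SA[i]) lcp shared
  1: (20,1) 3 'ach'
  2: (1,7) 1 'a'
  3: (7,23) 0 ''
  4: (23,24) 0 ''
  5: (24,11) 1 'c'
  6: (11,21) 1 'c'
  7: (21,17) 2 'ch'
  8: (17,2) 3 'che'
  9: (2,15) 0 ''
  10: (15,8) 1 'd'
  11: (8,19) 0 ''
  12: (19,16) 1 'e'
  13: (16,25) 1 'e'
  14: (25,4) 2 'eh'
  15: (4,28) 0 ''
  16: (28,0) 1 'f'
  17: (0,27) 1 'f'
  18: (27,12) 1 'f'
  19: (12,6) 0 ''
  20: (6,10) 1 'g'
  21: (10,9) 1 'g'
  22: (9,22) 0 ''
  23: (22,14) 1 'h'
  24: (14,18) 1 'h'
  25: (18,3) 2 'he'
  26: (3,26) 1 'h'
  27: (26,5) 1 'h'
  28: (5,13) 1 'h'

n(n+1)/2 = 29·30/2 = 435
Σ LCP = 0 + 3 + 1 + 0 + 0 + 1 + 1 + 2 + 3 + 0 + 1 + 0 + 1 + 1 + 2 + 0 + 1 + 1 + 1 + 0 + 1 + 1 + 0 + 1 + 1 + 2 + 1 + 1 + 1 = 28
distinct = 435 − 28 = 407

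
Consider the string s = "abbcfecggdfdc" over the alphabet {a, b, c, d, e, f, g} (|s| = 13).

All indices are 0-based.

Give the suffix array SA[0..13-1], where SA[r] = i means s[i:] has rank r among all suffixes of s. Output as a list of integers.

[0, 1, 2, 12, 3, 6, 11, 9, 5, 10, 4, 8, 7]

sorted suffixes:
  #0 SA[0]=0  'abbcfecggdfdc'
  #1 SA[1]=1  'bbcfecggdfdc'
  #2 SA[2]=2  'bcfecggdfdc'
  #3 SA[3]=12  'c'
  #4 SA[4]=3  'cfecggdfdc'
  #5 SA[5]=6  'cggdfdc'
  #6 SA[6]=11  'dc'
  #7 SA[7]=9  'dfdc'
  #8 SA[8]=5  'ecggdfdc'
  #9 SA[9]=10  'fdc'
  #10 SA[10]=4  'fecggdfdc'
  #11 SA[11]=8  'gdfdc'
  #12 SA[12]=7  'ggdfdc'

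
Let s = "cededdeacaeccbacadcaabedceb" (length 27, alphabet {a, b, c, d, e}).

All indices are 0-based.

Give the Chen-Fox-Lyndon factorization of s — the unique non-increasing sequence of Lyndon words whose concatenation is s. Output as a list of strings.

emit factor 1: 'cededde' (i=0, period=7)
emit factor 2: 'acaeccb' (i=7, period=7)
emit factor 3: 'acadc' (i=14, period=5)
emit factor 4: 'aabedceb' (i=19, period=8)

["cededde", "acaeccb", "acadc", "aabedceb"]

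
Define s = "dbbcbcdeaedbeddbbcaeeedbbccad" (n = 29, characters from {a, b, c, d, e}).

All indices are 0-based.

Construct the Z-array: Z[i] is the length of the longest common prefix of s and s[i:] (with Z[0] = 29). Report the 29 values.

[29, 0, 0, 0, 0, 0, 1, 0, 0, 0, 2, 0, 0, 1, 4, 0, 0, 0, 0, 0, 0, 0, 4, 0, 0, 0, 0, 0, 1]

Z[0]=29
i=1: outside box; Z[1]=0
i=2: outside box; Z[2]=0
i=3: outside box; Z[3]=0
i=4: outside box; Z[4]=0
i=5: outside box; Z[5]=0
i=6: outside box; Z[6]=1 extend→box=[6,7)
i=7: outside box; Z[7]=0
i=8: outside box; Z[8]=0
i=9: outside box; Z[9]=0
i=10: outside box; Z[10]=2 extend→box=[10,12)
i=11: min(r-i=1, Z[1]=0)=0; Z[11]=0
i=12: outside box; Z[12]=0
i=13: outside box; Z[13]=1 extend→box=[13,14)
i=14: outside box; Z[14]=4 extend→box=[14,18)
i=15: min(r-i=3, Z[1]=0)=0; Z[15]=0
i=16: min(r-i=2, Z[2]=0)=0; Z[16]=0
i=17: min(r-i=1, Z[3]=0)=0; Z[17]=0
i=18: outside box; Z[18]=0
i=19: outside box; Z[19]=0
i=20: outside box; Z[20]=0
i=21: outside box; Z[21]=0
i=22: outside box; Z[22]=4 extend→box=[22,26)
i=23: min(r-i=3, Z[1]=0)=0; Z[23]=0
i=24: min(r-i=2, Z[2]=0)=0; Z[24]=0
i=25: min(r-i=1, Z[3]=0)=0; Z[25]=0
i=26: outside box; Z[26]=0
i=27: outside box; Z[27]=0
i=28: outside box; Z[28]=1 extend→box=[28,29)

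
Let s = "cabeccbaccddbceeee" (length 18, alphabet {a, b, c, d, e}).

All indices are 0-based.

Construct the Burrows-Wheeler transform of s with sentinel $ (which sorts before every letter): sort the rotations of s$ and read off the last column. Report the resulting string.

ecbcda$ceacbdcebeec

rank  rotation             last
    0  $cabeccbaccddbceeee  e
    1  abeccbaccddbceeee$c  c
    2  accddbceeee$cabeccb  b
    3  baccddbceeee$cabecc  c
    4  bceeee$cabeccbaccdd  d
    5  beccbaccddbceeee$ca  a
    6  cabeccbaccddbceeee$  $
    7  cbaccddbceeee$cabec  c
    8  ccbaccddbceeee$cabe  e
    9  ccddbceeee$cabeccba  a
   10  cddbceeee$cabeccbac  c
   11  ceeee$cabeccbaccddb  b
   12  dbceeee$cabeccbaccd  d
   13  ddbceeee$cabeccbacc  c
   14  e$cabeccbaccddbceee  e
   15  eccbaccddbceeee$cab  b
   16  ee$cabeccbaccddbcee  e
   17  eee$cabeccbaccddbce  e
   18  eeee$cabeccbaccddbc  c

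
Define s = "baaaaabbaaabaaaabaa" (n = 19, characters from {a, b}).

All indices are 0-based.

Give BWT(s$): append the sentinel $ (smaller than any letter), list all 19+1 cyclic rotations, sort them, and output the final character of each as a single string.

aabbbaabaaaaaaaa$aba

rank  rotation              last
    0  $baaaaabbaaabaaaabaa  a
    1  a$baaaaabbaaabaaaaba  a
    2  aa$baaaaabbaaabaaaab  b
    3  aaaaabbaaabaaaabaa$b  b
    4  aaaabaa$baaaaabbaaab  b
    5  aaaabbaaabaaaabaa$ba  a
    6  aaabaa$baaaaabbaaaba  a
    7  aaabaaaabaa$baaaaabb  b
    8  aaabbaaabaaaabaa$baa  a
    9  aabaa$baaaaabbaaabaa  a
   10  aabaaaabaa$baaaaabba  a
   11  aabbaaabaaaabaa$baaa  a
   12  abaa$baaaaabbaaabaaa  a
   13  abaaaabaa$baaaaabbaa  a
   14  abbaaabaaaabaa$baaaa  a
   15  baa$baaaaabbaaabaaaa  a
   16  baaaaabbaaabaaaabaa$  $
   17  baaaabaa$baaaaabbaaa  a
   18  baaabaaaabaa$baaaaab  b
   19  bbaaabaaaabaa$baaaaa  a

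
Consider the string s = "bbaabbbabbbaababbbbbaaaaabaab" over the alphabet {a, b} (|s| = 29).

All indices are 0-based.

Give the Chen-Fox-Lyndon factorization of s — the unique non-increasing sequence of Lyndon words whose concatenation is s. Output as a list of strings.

emit factor 1: 'b' (i=0, period=1)
emit factor 2: 'b' (i=1, period=1)
emit factor 3: 'aabbbabbb' (i=2, period=9)
emit factor 4: 'aababbbbb' (i=11, period=9)
emit factor 5: 'aaaaabaab' (i=20, period=9)

["b", "b", "aabbbabbb", "aababbbbb", "aaaaabaab"]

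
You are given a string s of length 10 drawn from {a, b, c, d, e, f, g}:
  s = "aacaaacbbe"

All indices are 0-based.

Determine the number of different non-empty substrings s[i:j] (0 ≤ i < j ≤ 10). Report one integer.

rank | idx | suffix
   0 |   3 | aaacbbe
   1 |   0 | aacaaacbbe
   2 |   4 | aacbbe
   3 |   1 | acaaacbbe
   4 |   5 | acbbe
   5 |   7 | bbe
   6 |   8 | be
   7 |   2 | caaacbbe
   8 |   6 | cbbe
   9 |   9 | e

SA = [3, 0, 4, 1, 5, 7, 8, 2, 6, 9]
[i] adj suffixes → lcp
  [1] 3/0 → 2 ('aa')
  [2] 0/4 → 3 ('aac')
  [3] 4/1 → 1 ('a')
  [4] 1/5 → 2 ('ac')
  [5] 5/7 → 0 ('')
  [6] 7/8 → 1 ('b')
  [7] 8/2 → 0 ('')
  [8] 2/6 → 1 ('c')
  [9] 6/9 → 0 ('')

n(n+1)/2 = 10·11/2 = 55
Σ LCP = 0 + 2 + 3 + 1 + 2 + 0 + 1 + 0 + 1 + 0 = 10
distinct = 55 − 10 = 45

45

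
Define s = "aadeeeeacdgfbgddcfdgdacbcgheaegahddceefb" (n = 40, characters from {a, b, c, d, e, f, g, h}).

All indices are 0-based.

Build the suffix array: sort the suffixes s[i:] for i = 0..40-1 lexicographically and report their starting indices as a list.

sorted suffixes:
  #0 SA[0]=0  'aadeeeeacdgfbgddcfdgdacbcgheaegahddceefb'
  #1 SA[1]=21  'acbcgheaegahddceefb'
  #2 SA[2]=7  'acdgfbgddcfdgdacbcgheaegahddceefb'
  #3 SA[3]=1  'adeeeeacdgfbgddcfdgdacbcgheaegahddceefb'
  #4 SA[4]=28  'aegahddceefb'
  #5 SA[5]=31  'ahddceefb'
  #6 SA[6]=39  'b'
  #7 SA[7]=23  'bcgheaegahddceefb'
  #8 SA[8]=12  'bgddcfdgdacbcgheaegahddceefb'
  #9 SA[9]=22  'cbcgheaegahddceefb'
  #10 SA[10]=8  'cdgfbgddcfdgdacbcgheaegahddceefb'
  #11 SA[11]=35  'ceefb'
  #12 SA[12]=16  'cfdgdacbcgheaegahddceefb'
  #13 SA[13]=24  'cgheaegahddceefb'
  #14 SA[14]=20  'dacbcgheaegahddceefb'
  #15 SA[15]=34  'dceefb'
  #16 SA[16]=15  'dcfdgdacbcgheaegahddceefb'
  #17 SA[17]=33  'ddceefb'
  #18 SA[18]=14  'ddcfdgdacbcgheaegahddceefb'
  #19 SA[19]=2  'deeeeacdgfbgddcfdgdacbcgheaegahddceefb'
  #20 SA[20]=18  'dgdacbcgheaegahddceefb'
  #21 SA[21]=9  'dgfbgddcfdgdacbcgheaegahddceefb'
  #22 SA[22]=6  'eacdgfbgddcfdgdacbcgheaegahddceefb'
  #23 SA[23]=27  'eaegahddceefb'
  #24 SA[24]=5  'eeacdgfbgddcfdgdacbcgheaegahddceefb'
  #25 SA[25]=4  'eeeacdgfbgddcfdgdacbcgheaegahddceefb'
  #26 SA[26]=3  'eeeeacdgfbgddcfdgdacbcgheaegahddceefb'
  #27 SA[27]=36  'eefb'
  #28 SA[28]=37  'efb'
  #29 SA[29]=29  'egahddceefb'
  #30 SA[30]=38  'fb'
  #31 SA[31]=11  'fbgddcfdgdacbcgheaegahddceefb'
  #32 SA[32]=17  'fdgdacbcgheaegahddceefb'
  #33 SA[33]=30  'gahddceefb'
  #34 SA[34]=19  'gdacbcgheaegahddceefb'
  #35 SA[35]=13  'gddcfdgdacbcgheaegahddceefb'
  #36 SA[36]=10  'gfbgddcfdgdacbcgheaegahddceefb'
  #37 SA[37]=25  'gheaegahddceefb'
  #38 SA[38]=32  'hddceefb'
  #39 SA[39]=26  'heaegahddceefb'

[0, 21, 7, 1, 28, 31, 39, 23, 12, 22, 8, 35, 16, 24, 20, 34, 15, 33, 14, 2, 18, 9, 6, 27, 5, 4, 3, 36, 37, 29, 38, 11, 17, 30, 19, 13, 10, 25, 32, 26]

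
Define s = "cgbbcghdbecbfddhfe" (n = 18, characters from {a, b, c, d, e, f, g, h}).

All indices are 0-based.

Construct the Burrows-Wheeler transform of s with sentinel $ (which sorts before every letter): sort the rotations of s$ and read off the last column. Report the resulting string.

egbdce$bhfdfbbhccgd

rank  rotation             last
    0  $cgbbcghdbecbfddhfe  e
    1  bbcghdbecbfddhfe$cg  g
    2  bcghdbecbfddhfe$cgb  b
    3  becbfddhfe$cgbbcghd  d
    4  bfddhfe$cgbbcghdbec  c
    5  cbfddhfe$cgbbcghdbe  e
    6  cgbbcghdbecbfddhfe$  $
    7  cghdbecbfddhfe$cgbb  b
    8  dbecbfddhfe$cgbbcgh  h
    9  ddhfe$cgbbcghdbecbf  f
   10  dhfe$cgbbcghdbecbfd  d
   11  e$cgbbcghdbecbfddhf  f
   12  ecbfddhfe$cgbbcghdb  b
   13  fddhfe$cgbbcghdbecb  b
   14  fe$cgbbcghdbecbfddh  h
   15  gbbcghdbecbfddhfe$c  c
   16  ghdbecbfddhfe$cgbbc  c
   17  hdbecbfddhfe$cgbbcg  g
   18  hfe$cgbbcghdbecbfdd  d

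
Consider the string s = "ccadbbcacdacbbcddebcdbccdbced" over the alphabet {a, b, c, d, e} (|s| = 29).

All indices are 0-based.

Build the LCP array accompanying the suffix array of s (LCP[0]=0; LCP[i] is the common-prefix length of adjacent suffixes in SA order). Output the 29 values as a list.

[0, 2, 1, 0, 3, 1, 2, 2, 3, 2, 0, 2, 1, 1, 2, 1, 2, 4, 2, 1, 0, 1, 1, 2, 3, 1, 1, 0, 1]

sorted suffixes:
  #0 SA[0]=10  'acbbcddebcdbccdbced'
  #1 SA[1]=7  'acdacbbcddebcdbccdbced'
  #2 SA[2]=2  'adbbcacdacbbcddebcdbccdbced'
  #3 SA[3]=4  'bbcacdacbbcddebcdbccdbced'
  #4 SA[4]=12  'bbcddebcdbccdbced'
  #5 SA[5]=5  'bcacdacbbcddebcdbccdbced'
  #6 SA[6]=21  'bccdbced'
  #7 SA[7]=18  'bcdbccdbced'
  #8 SA[8]=13  'bcddebcdbccdbced'
  #9 SA[9]=25  'bced'
  #10 SA[10]=6  'cacdacbbcddebcdbccdbced'
  #11 SA[11]=1  'cadbbcacdacbbcddebcdbccdbced'
  #12 SA[12]=11  'cbbcddebcdbccdbced'
  #13 SA[13]=0  'ccadbbcacdacbbcddebcdbccdbced'
  #14 SA[14]=22  'ccdbced'
  #15 SA[15]=8  'cdacbbcddebcdbccdbced'
  #16 SA[16]=19  'cdbccdbced'
  #17 SA[17]=23  'cdbced'
  #18 SA[18]=14  'cddebcdbccdbced'
  #19 SA[19]=26  'ced'
  #20 SA[20]=28  'd'
  #21 SA[21]=9  'dacbbcddebcdbccdbced'
  #22 SA[22]=3  'dbbcacdacbbcddebcdbccdbced'
  #23 SA[23]=20  'dbccdbced'
  #24 SA[24]=24  'dbced'
  #25 SA[25]=15  'ddebcdbccdbced'
  #26 SA[26]=16  'debcdbccdbced'
  #27 SA[27]=17  'ebcdbccdbced'
  #28 SA[28]=27  'ed'

SA = [10, 7, 2, 4, 12, 5, 21, 18, 13, 25, 6, 1, 11, 0, 22, 8, 19, 23, 14, 26, 28, 9, 3, 20, 24, 15, 16, 17, 27]
[i] adj suffixes → lcp
  [1] 10/7 → 2 ('ac')
  [2] 7/2 → 1 ('a')
  [3] 2/4 → 0 ('')
  [4] 4/12 → 3 ('bbc')
  [5] 12/5 → 1 ('b')
  [6] 5/21 → 2 ('bc')
  [7] 21/18 → 2 ('bc')
  [8] 18/13 → 3 ('bcd')
  [9] 13/25 → 2 ('bc')
  [10] 25/6 → 0 ('')
  [11] 6/1 → 2 ('ca')
  [12] 1/11 → 1 ('c')
  [13] 11/0 → 1 ('c')
  [14] 0/22 → 2 ('cc')
  [15] 22/8 → 1 ('c')
  [16] 8/19 → 2 ('cd')
  [17] 19/23 → 4 ('cdbc')
  [18] 23/14 → 2 ('cd')
  [19] 14/26 → 1 ('c')
  [20] 26/28 → 0 ('')
  [21] 28/9 → 1 ('d')
  [22] 9/3 → 1 ('d')
  [23] 3/20 → 2 ('db')
  [24] 20/24 → 3 ('dbc')
  [25] 24/15 → 1 ('d')
  [26] 15/16 → 1 ('d')
  [27] 16/17 → 0 ('')
  [28] 17/27 → 1 ('e')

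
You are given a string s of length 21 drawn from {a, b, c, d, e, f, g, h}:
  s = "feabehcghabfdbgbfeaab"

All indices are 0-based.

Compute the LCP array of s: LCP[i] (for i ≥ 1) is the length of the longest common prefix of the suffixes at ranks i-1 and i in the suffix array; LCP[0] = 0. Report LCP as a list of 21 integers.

[0, 1, 2, 2, 0, 1, 1, 2, 1, 0, 0, 0, 2, 1, 0, 1, 3, 0, 1, 0, 1]

rank | idx | suffix
   0 |  18 | aab
   1 |  19 | ab
   2 |   2 | abehcghabfdbgbfeaab
   3 |   9 | abfdbgbfeaab
   4 |  20 | b
   5 |   3 | behcghabfdbgbfeaab
   6 |  10 | bfdbgbfeaab
   7 |  15 | bfeaab
   8 |  13 | bgbfeaab
   9 |   6 | cghabfdbgbfeaab
  10 |  12 | dbgbfeaab
  11 |  17 | eaab
  12 |   1 | eabehcghabfdbgbfeaab
  13 |   4 | ehcghabfdbgbfeaab
  14 |  11 | fdbgbfeaab
  15 |  16 | feaab
  16 |   0 | feabehcghabfdbgbfeaab
  17 |  14 | gbfeaab
  18 |   7 | ghabfdbgbfeaab
  19 |   8 | habfdbgbfeaab
  20 |   5 | hcghabfdbgbfeaab

SA = [18, 19, 2, 9, 20, 3, 10, 15, 13, 6, 12, 17, 1, 4, 11, 16, 0, 14, 7, 8, 5]
[i] adj suffixes → lcp
  [1] 18/19 → 1 ('a')
  [2] 19/2 → 2 ('ab')
  [3] 2/9 → 2 ('ab')
  [4] 9/20 → 0 ('')
  [5] 20/3 → 1 ('b')
  [6] 3/10 → 1 ('b')
  [7] 10/15 → 2 ('bf')
  [8] 15/13 → 1 ('b')
  [9] 13/6 → 0 ('')
  [10] 6/12 → 0 ('')
  [11] 12/17 → 0 ('')
  [12] 17/1 → 2 ('ea')
  [13] 1/4 → 1 ('e')
  [14] 4/11 → 0 ('')
  [15] 11/16 → 1 ('f')
  [16] 16/0 → 3 ('fea')
  [17] 0/14 → 0 ('')
  [18] 14/7 → 1 ('g')
  [19] 7/8 → 0 ('')
  [20] 8/5 → 1 ('h')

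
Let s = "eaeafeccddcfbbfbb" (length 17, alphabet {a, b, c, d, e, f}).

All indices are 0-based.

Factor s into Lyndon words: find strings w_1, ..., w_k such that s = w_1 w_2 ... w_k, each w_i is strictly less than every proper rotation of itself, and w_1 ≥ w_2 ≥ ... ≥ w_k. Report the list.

emit factor 1: 'e' (i=0, period=1)
emit factor 2: 'aeafeccddcfbbfbb' (i=1, period=16)

["e", "aeafeccddcfbbfbb"]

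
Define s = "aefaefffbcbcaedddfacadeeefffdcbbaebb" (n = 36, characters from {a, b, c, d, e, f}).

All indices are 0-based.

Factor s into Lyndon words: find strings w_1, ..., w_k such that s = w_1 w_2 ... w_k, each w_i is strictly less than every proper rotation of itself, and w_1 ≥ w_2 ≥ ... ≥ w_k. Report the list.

["aefaefffbcbc", "aedddf", "acadeeefffdcbbaebb"]

emit factor 1: 'aefaefffbcbc' (i=0, period=12)
emit factor 2: 'aedddf' (i=12, period=6)
emit factor 3: 'acadeeefffdcbbaebb' (i=18, period=18)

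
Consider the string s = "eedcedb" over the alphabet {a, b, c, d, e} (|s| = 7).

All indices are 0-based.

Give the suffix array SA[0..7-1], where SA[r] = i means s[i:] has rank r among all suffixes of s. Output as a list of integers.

[6, 3, 5, 2, 4, 1, 0]

rank→(start, suffix):
  0 → (6, 'b')
  1 → (3, 'cedb')
  2 → (5, 'db')
  3 → (2, 'dcedb')
  4 → (4, 'edb')
  5 → (1, 'edcedb')
  6 → (0, 'eedcedb')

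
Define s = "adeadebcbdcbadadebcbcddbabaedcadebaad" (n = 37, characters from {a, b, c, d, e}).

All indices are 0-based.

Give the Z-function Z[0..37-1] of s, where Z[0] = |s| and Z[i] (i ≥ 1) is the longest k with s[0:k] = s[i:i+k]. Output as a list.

Z[0]=37
i=1: i≥r, start 0; Z[1]=0
i=2: i≥r, start 0; Z[2]=0
i=3: i≥r, start 0; Z[3]=3 extend→box=[3,6)
i=4: min(r-i=2, Z[1]=0)=0; Z[4]=0
i=5: min(r-i=1, Z[2]=0)=0; Z[5]=0
i=6: i≥r, start 0; Z[6]=0
i=7: i≥r, start 0; Z[7]=0
i=8: i≥r, start 0; Z[8]=0
i=9: i≥r, start 0; Z[9]=0
i=10: i≥r, start 0; Z[10]=0
i=11: i≥r, start 0; Z[11]=0
i=12: i≥r, start 0; Z[12]=2 extend→box=[12,14)
i=13: min(r-i=1, Z[1]=0)=0; Z[13]=0
i=14: i≥r, start 0; Z[14]=3 extend→box=[14,17)
i=15: min(r-i=2, Z[1]=0)=0; Z[15]=0
i=16: min(r-i=1, Z[2]=0)=0; Z[16]=0
i=17: i≥r, start 0; Z[17]=0
i=18: i≥r, start 0; Z[18]=0
i=19: i≥r, start 0; Z[19]=0
i=20: i≥r, start 0; Z[20]=0
i=21: i≥r, start 0; Z[21]=0
i=22: i≥r, start 0; Z[22]=0
i=23: i≥r, start 0; Z[23]=0
i=24: i≥r, start 0; Z[24]=1 extend→box=[24,25)
i=25: i≥r, start 0; Z[25]=0
i=26: i≥r, start 0; Z[26]=1 extend→box=[26,27)
i=27: i≥r, start 0; Z[27]=0
i=28: i≥r, start 0; Z[28]=0
i=29: i≥r, start 0; Z[29]=0
i=30: i≥r, start 0; Z[30]=3 extend→box=[30,33)
i=31: min(r-i=2, Z[1]=0)=0; Z[31]=0
i=32: min(r-i=1, Z[2]=0)=0; Z[32]=0
i=33: i≥r, start 0; Z[33]=0
i=34: i≥r, start 0; Z[34]=1 extend→box=[34,35)
i=35: i≥r, start 0; Z[35]=2 extend→box=[35,37)
i=36: min(r-i=1, Z[1]=0)=0; Z[36]=0

[37, 0, 0, 3, 0, 0, 0, 0, 0, 0, 0, 0, 2, 0, 3, 0, 0, 0, 0, 0, 0, 0, 0, 0, 1, 0, 1, 0, 0, 0, 3, 0, 0, 0, 1, 2, 0]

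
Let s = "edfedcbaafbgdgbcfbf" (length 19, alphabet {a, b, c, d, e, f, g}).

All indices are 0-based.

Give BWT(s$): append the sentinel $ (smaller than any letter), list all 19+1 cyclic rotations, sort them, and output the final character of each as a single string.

rank  rotation              last
    0  $edfedcbaafbgdgbcfbf  f
    1  aafbgdgbcfbf$edfedcb  b
    2  afbgdgbcfbf$edfedcba  a
    3  baafbgdgbcfbf$edfedc  c
    4  bcfbf$edfedcbaafbgdg  g
    5  bf$edfedcbaafbgdgbcf  f
    6  bgdgbcfbf$edfedcbaaf  f
    7  cbaafbgdgbcfbf$edfed  d
    8  cfbf$edfedcbaafbgdgb  b
    9  dcbaafbgdgbcfbf$edfe  e
   10  dfedcbaafbgdgbcfbf$e  e
   11  dgbcfbf$edfedcbaafbg  g
   12  edcbaafbgdgbcfbf$edf  f
   13  edfedcbaafbgdgbcfbf$  $
   14  f$edfedcbaafbgdgbcfb  b
   15  fbf$edfedcbaafbgdgbc  c
   16  fbgdgbcfbf$edfedcbaa  a
   17  fedcbaafbgdgbcfbf$ed  d
   18  gbcfbf$edfedcbaafbgd  d
   19  gdgbcfbf$edfedcbaafb  b

fbacgffdbeegf$bcaddb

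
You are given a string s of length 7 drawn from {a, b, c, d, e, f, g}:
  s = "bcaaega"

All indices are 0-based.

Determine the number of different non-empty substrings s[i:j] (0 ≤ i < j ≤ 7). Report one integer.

sorted suffixes:
  #0 SA[0]=6  'a'
  #1 SA[1]=2  'aaega'
  #2 SA[2]=3  'aega'
  #3 SA[3]=0  'bcaaega'
  #4 SA[4]=1  'caaega'
  #5 SA[5]=4  'ega'
  #6 SA[6]=5  'ga'

SA = [6, 2, 3, 0, 1, 4, 5]
[i] adj suffixes → lcp
  [1] 6/2 → 1 ('a')
  [2] 2/3 → 1 ('a')
  [3] 3/0 → 0 ('')
  [4] 0/1 → 0 ('')
  [5] 1/4 → 0 ('')
  [6] 4/5 → 0 ('')

n(n+1)/2 = 7·8/2 = 28
Σ LCP = 0 + 1 + 1 + 0 + 0 + 0 + 0 = 2
distinct = 28 − 2 = 26

26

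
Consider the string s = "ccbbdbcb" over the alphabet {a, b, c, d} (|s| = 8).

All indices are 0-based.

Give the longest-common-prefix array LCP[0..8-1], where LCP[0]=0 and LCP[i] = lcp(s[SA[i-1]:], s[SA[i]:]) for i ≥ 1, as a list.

[0, 1, 1, 1, 0, 2, 1, 0]

rank→(start, suffix):
  0 → (7, 'b')
  1 → (2, 'bbdbcb')
  2 → (5, 'bcb')
  3 → (3, 'bdbcb')
  4 → (6, 'cb')
  5 → (1, 'cbbdbcb')
  6 → (0, 'ccbbdbcb')
  7 → (4, 'dbcb')

SA = [7, 2, 5, 3, 6, 1, 0, 4]
rank  pair      lcp
   1  s[7:],s[2:]  1  'b'
   2  s[2:],s[5:]  1  'b'
   3  s[5:],s[3:]  1  'b'
   4  s[3:],s[6:]  0  ''
   5  s[6:],s[1:]  2  'cb'
   6  s[1:],s[0:]  1  'c'
   7  s[0:],s[4:]  0  ''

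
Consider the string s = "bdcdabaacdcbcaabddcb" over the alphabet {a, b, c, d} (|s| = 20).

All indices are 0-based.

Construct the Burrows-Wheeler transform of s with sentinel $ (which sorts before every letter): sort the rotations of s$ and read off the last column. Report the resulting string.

rank  rotation               last
    0  $bdcdabaacdcbcaabddcb  b
    1  aabddcb$bdcdabaacdcbc  c
    2  aacdcbcaabddcb$bdcdab  b
    3  abaacdcbcaabddcb$bdcd  d
    4  abddcb$bdcdabaacdcbca  a
    5  acdcbcaabddcb$bdcdaba  a
    6  b$bdcdabaacdcbcaabddc  c
    7  baacdcbcaabddcb$bdcda  a
    8  bcaabddcb$bdcdabaacdc  c
    9  bdcdabaacdcbcaabddcb$  $
   10  bddcb$bdcdabaacdcbcaa  a
   11  caabddcb$bdcdabaacdcb  b
   12  cb$bdcdabaacdcbcaabdd  d
   13  cbcaabddcb$bdcdabaacd  d
   14  cdabaacdcbcaabddcb$bd  d
   15  cdcbcaabddcb$bdcdabaa  a
   16  dabaacdcbcaabddcb$bdc  c
   17  dcb$bdcdabaacdcbcaabd  d
   18  dcbcaabddcb$bdcdabaac  c
   19  dcdabaacdcbcaabddcb$b  b
   20  ddcb$bdcdabaacdcbcaab  b

bcbdaacac$abdddacdcbb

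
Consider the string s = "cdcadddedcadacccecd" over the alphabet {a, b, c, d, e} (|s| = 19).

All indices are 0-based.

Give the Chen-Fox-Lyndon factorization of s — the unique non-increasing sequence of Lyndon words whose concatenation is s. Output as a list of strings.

["cd", "c", "adddedc", "ad", "acccecd"]

emit factor 1: 'cd' (i=0, period=2)
emit factor 2: 'c' (i=2, period=1)
emit factor 3: 'adddedc' (i=3, period=7)
emit factor 4: 'ad' (i=10, period=2)
emit factor 5: 'acccecd' (i=12, period=7)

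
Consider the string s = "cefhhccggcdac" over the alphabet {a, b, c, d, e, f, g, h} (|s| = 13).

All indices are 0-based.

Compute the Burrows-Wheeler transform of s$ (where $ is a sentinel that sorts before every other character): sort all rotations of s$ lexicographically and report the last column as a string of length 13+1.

cdahg$cccegchf

rank  rotation        last
    0  $cefhhccggcdac  c
    1  ac$cefhhccggcd  d
    2  c$cefhhccggcda  a
    3  ccggcdac$cefhh  h
    4  cdac$cefhhccgg  g
    5  cefhhccggcdac$  $
    6  cggcdac$cefhhc  c
    7  dac$cefhhccggc  c
    8  efhhccggcdac$c  c
    9  fhhccggcdac$ce  e
   10  gcdac$cefhhccg  g
   11  ggcdac$cefhhcc  c
   12  hccggcdac$cefh  h
   13  hhccggcdac$cef  f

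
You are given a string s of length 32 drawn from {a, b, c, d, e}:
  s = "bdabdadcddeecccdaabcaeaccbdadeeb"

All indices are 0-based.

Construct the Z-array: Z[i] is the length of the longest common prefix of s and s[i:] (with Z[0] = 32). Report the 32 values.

[32, 0, 0, 3, 0, 0, 0, 0, 0, 0, 0, 0, 0, 0, 0, 0, 0, 0, 1, 0, 0, 0, 0, 0, 0, 3, 0, 0, 0, 0, 0, 1]

Z[0]=32
i=1: outside box; Z[1]=0
i=2: outside box; Z[2]=0
i=3: outside box; Z[3]=3 extend→box=[3,6)
i=4: min(r-i=2, Z[1]=0)=0; Z[4]=0
i=5: min(r-i=1, Z[2]=0)=0; Z[5]=0
i=6: outside box; Z[6]=0
i=7: outside box; Z[7]=0
i=8: outside box; Z[8]=0
i=9: outside box; Z[9]=0
i=10: outside box; Z[10]=0
i=11: outside box; Z[11]=0
i=12: outside box; Z[12]=0
i=13: outside box; Z[13]=0
i=14: outside box; Z[14]=0
i=15: outside box; Z[15]=0
i=16: outside box; Z[16]=0
i=17: outside box; Z[17]=0
i=18: outside box; Z[18]=1 extend→box=[18,19)
i=19: outside box; Z[19]=0
i=20: outside box; Z[20]=0
i=21: outside box; Z[21]=0
i=22: outside box; Z[22]=0
i=23: outside box; Z[23]=0
i=24: outside box; Z[24]=0
i=25: outside box; Z[25]=3 extend→box=[25,28)
i=26: min(r-i=2, Z[1]=0)=0; Z[26]=0
i=27: min(r-i=1, Z[2]=0)=0; Z[27]=0
i=28: outside box; Z[28]=0
i=29: outside box; Z[29]=0
i=30: outside box; Z[30]=0
i=31: outside box; Z[31]=1 extend→box=[31,32)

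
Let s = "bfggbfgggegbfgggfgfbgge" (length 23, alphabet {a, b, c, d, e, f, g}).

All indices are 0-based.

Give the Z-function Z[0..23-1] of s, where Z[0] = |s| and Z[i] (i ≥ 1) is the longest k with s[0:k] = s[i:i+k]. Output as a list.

[23, 0, 0, 0, 4, 0, 0, 0, 0, 0, 0, 4, 0, 0, 0, 0, 0, 0, 0, 1, 0, 0, 0]

Z[0]=23
i=1: i≥r, start 0; Z[1]=0
i=2: i≥r, start 0; Z[2]=0
i=3: i≥r, start 0; Z[3]=0
i=4: i≥r, start 0; Z[4]=4 grow→box=[4,8)
i=5: min(r-i=3, Z[1]=0)=0; Z[5]=0
i=6: min(r-i=2, Z[2]=0)=0; Z[6]=0
i=7: min(r-i=1, Z[3]=0)=0; Z[7]=0
i=8: i≥r, start 0; Z[8]=0
i=9: i≥r, start 0; Z[9]=0
i=10: i≥r, start 0; Z[10]=0
i=11: i≥r, start 0; Z[11]=4 grow→box=[11,15)
i=12: min(r-i=3, Z[1]=0)=0; Z[12]=0
i=13: min(r-i=2, Z[2]=0)=0; Z[13]=0
i=14: min(r-i=1, Z[3]=0)=0; Z[14]=0
i=15: i≥r, start 0; Z[15]=0
i=16: i≥r, start 0; Z[16]=0
i=17: i≥r, start 0; Z[17]=0
i=18: i≥r, start 0; Z[18]=0
i=19: i≥r, start 0; Z[19]=1 grow→box=[19,20)
i=20: i≥r, start 0; Z[20]=0
i=21: i≥r, start 0; Z[21]=0
i=22: i≥r, start 0; Z[22]=0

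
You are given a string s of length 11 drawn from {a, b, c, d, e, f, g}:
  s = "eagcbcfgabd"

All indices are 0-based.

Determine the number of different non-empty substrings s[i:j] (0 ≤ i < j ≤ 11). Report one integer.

rank→(start, suffix):
  0 → (8, 'abd')
  1 → (1, 'agcbcfgabd')
  2 → (4, 'bcfgabd')
  3 → (9, 'bd')
  4 → (3, 'cbcfgabd')
  5 → (5, 'cfgabd')
  6 → (10, 'd')
  7 → (0, 'eagcbcfgabd')
  8 → (6, 'fgabd')
  9 → (7, 'gabd')
  10 → (2, 'gcbcfgabd')

SA = [8, 1, 4, 9, 3, 5, 10, 0, 6, 7, 2]
i: (SA[i-1],SA[i]) lcp shared
  1: (8,1) 1 'a'
  2: (1,4) 0 ''
  3: (4,9) 1 'b'
  4: (9,3) 0 ''
  5: (3,5) 1 'c'
  6: (5,10) 0 ''
  7: (10,0) 0 ''
  8: (0,6) 0 ''
  9: (6,7) 0 ''
  10: (7,2) 1 'g'

n(n+1)/2 = 11·12/2 = 66
Σ LCP = 0 + 1 + 0 + 1 + 0 + 1 + 0 + 0 + 0 + 0 + 1 = 4
distinct = 66 − 4 = 62

62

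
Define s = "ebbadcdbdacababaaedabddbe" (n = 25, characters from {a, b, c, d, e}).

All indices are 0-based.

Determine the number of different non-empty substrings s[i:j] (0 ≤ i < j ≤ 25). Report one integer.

rank | idx | suffix
   0 |  15 | aaedabddbe
   1 |  13 | abaaedabddbe
   2 |  11 | ababaaedabddbe
   3 |  19 | abddbe
   4 |   9 | acababaaedabddbe
   5 |   3 | adcdbdacababaaedabddbe
   6 |  16 | aedabddbe
   7 |  14 | baaedabddbe
   8 |  12 | babaaedabddbe
   9 |   2 | badcdbdacababaaedabddbe
  10 |   1 | bbadcdbdacababaaedabddbe
  11 |   7 | bdacababaaedabddbe
  12 |  20 | bddbe
  13 |  23 | be
  14 |  10 | cababaaedabddbe
  15 |   5 | cdbdacababaaedabddbe
  16 |  18 | dabddbe
  17 |   8 | dacababaaedabddbe
  18 |   6 | dbdacababaaedabddbe
  19 |  22 | dbe
  20 |   4 | dcdbdacababaaedabddbe
  21 |  21 | ddbe
  22 |  24 | e
  23 |   0 | ebbadcdbdacababaaedabddbe
  24 |  17 | edabddbe

SA = [15, 13, 11, 19, 9, 3, 16, 14, 12, 2, 1, 7, 20, 23, 10, 5, 18, 8, 6, 22, 4, 21, 24, 0, 17]
[i] adj suffixes → lcp
  [1] 15/13 → 1 ('a')
  [2] 13/11 → 3 ('aba')
  [3] 11/19 → 2 ('ab')
  [4] 19/9 → 1 ('a')
  [5] 9/3 → 1 ('a')
  [6] 3/16 → 1 ('a')
  [7] 16/14 → 0 ('')
  [8] 14/12 → 2 ('ba')
  [9] 12/2 → 2 ('ba')
  [10] 2/1 → 1 ('b')
  [11] 1/7 → 1 ('b')
  [12] 7/20 → 2 ('bd')
  [13] 20/23 → 1 ('b')
  [14] 23/10 → 0 ('')
  [15] 10/5 → 1 ('c')
  [16] 5/18 → 0 ('')
  [17] 18/8 → 2 ('da')
  [18] 8/6 → 1 ('d')
  [19] 6/22 → 2 ('db')
  [20] 22/4 → 1 ('d')
  [21] 4/21 → 1 ('d')
  [22] 21/24 → 0 ('')
  [23] 24/0 → 1 ('e')
  [24] 0/17 → 1 ('e')

n(n+1)/2 = 25·26/2 = 325
Σ LCP = 0 + 1 + 3 + 2 + 1 + 1 + 1 + 0 + 2 + 2 + 1 + 1 + 2 + 1 + 0 + 1 + 0 + 2 + 1 + 2 + 1 + 1 + 0 + 1 + 1 = 28
distinct = 325 − 28 = 297

297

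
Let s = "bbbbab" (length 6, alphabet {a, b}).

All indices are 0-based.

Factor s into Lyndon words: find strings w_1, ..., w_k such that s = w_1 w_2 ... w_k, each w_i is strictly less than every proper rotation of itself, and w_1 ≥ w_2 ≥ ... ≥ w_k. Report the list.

emit factor 1: 'b' (i=0, period=1)
emit factor 2: 'b' (i=1, period=1)
emit factor 3: 'b' (i=2, period=1)
emit factor 4: 'b' (i=3, period=1)
emit factor 5: 'ab' (i=4, period=2)

["b", "b", "b", "b", "ab"]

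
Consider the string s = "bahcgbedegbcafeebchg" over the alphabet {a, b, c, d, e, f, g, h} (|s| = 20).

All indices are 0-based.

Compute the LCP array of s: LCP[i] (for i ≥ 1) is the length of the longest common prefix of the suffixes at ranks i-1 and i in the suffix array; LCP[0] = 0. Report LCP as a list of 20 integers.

sorted suffixes:
  #0 SA[0]=12  'afeebchg'
  #1 SA[1]=1  'ahcgbedegbcafeebchg'
  #2 SA[2]=0  'bahcgbedegbcafeebchg'
  #3 SA[3]=10  'bcafeebchg'
  #4 SA[4]=16  'bchg'
  #5 SA[5]=5  'bedegbcafeebchg'
  #6 SA[6]=11  'cafeebchg'
  #7 SA[7]=3  'cgbedegbcafeebchg'
  #8 SA[8]=17  'chg'
  #9 SA[9]=7  'degbcafeebchg'
  #10 SA[10]=15  'ebchg'
  #11 SA[11]=6  'edegbcafeebchg'
  #12 SA[12]=14  'eebchg'
  #13 SA[13]=8  'egbcafeebchg'
  #14 SA[14]=13  'feebchg'
  #15 SA[15]=19  'g'
  #16 SA[16]=9  'gbcafeebchg'
  #17 SA[17]=4  'gbedegbcafeebchg'
  #18 SA[18]=2  'hcgbedegbcafeebchg'
  #19 SA[19]=18  'hg'

SA = [12, 1, 0, 10, 16, 5, 11, 3, 17, 7, 15, 6, 14, 8, 13, 19, 9, 4, 2, 18]
rank  pair      lcp
   1  s[12:],s[1:]  1  'a'
   2  s[1:],s[0:]  0  ''
   3  s[0:],s[10:]  1  'b'
   4  s[10:],s[16:]  2  'bc'
   5  s[16:],s[5:]  1  'b'
   6  s[5:],s[11:]  0  ''
   7  s[11:],s[3:]  1  'c'
   8  s[3:],s[17:]  1  'c'
   9  s[17:],s[7:]  0  ''
  10  s[7:],s[15:]  0  ''
  11  s[15:],s[6:]  1  'e'
  12  s[6:],s[14:]  1  'e'
  13  s[14:],s[8:]  1  'e'
  14  s[8:],s[13:]  0  ''
  15  s[13:],s[19:]  0  ''
  16  s[19:],s[9:]  1  'g'
  17  s[9:],s[4:]  2  'gb'
  18  s[4:],s[2:]  0  ''
  19  s[2:],s[18:]  1  'h'

[0, 1, 0, 1, 2, 1, 0, 1, 1, 0, 0, 1, 1, 1, 0, 0, 1, 2, 0, 1]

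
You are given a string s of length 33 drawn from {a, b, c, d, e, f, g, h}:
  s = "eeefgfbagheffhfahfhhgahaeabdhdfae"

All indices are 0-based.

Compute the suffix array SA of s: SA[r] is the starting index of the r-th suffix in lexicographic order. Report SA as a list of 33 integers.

sorted suffixes:
  #0 SA[0]=25  'abdhdfae'
  #1 SA[1]=31  'ae'
  #2 SA[2]=23  'aeabdhdfae'
  #3 SA[3]=7  'agheffhfahfhhgahaeabdhdfae'
  #4 SA[4]=21  'ahaeabdhdfae'
  #5 SA[5]=15  'ahfhhgahaeabdhdfae'
  #6 SA[6]=6  'bagheffhfahfhhgahaeabdhdfae'
  #7 SA[7]=26  'bdhdfae'
  #8 SA[8]=29  'dfae'
  #9 SA[9]=27  'dhdfae'
  #10 SA[10]=32  'e'
  #11 SA[11]=24  'eabdhdfae'
  #12 SA[12]=0  'eeefgfbagheffhfahfhhgahaeabdhdfae'
  #13 SA[13]=1  'eefgfbagheffhfahfhhgahaeabdhdfae'
  #14 SA[14]=10  'effhfahfhhgahaeabdhdfae'
  #15 SA[15]=2  'efgfbagheffhfahfhhgahaeabdhdfae'
  #16 SA[16]=30  'fae'
  #17 SA[17]=14  'fahfhhgahaeabdhdfae'
  #18 SA[18]=5  'fbagheffhfahfhhgahaeabdhdfae'
  #19 SA[19]=11  'ffhfahfhhgahaeabdhdfae'
  #20 SA[20]=3  'fgfbagheffhfahfhhgahaeabdhdfae'
  #21 SA[21]=12  'fhfahfhhgahaeabdhdfae'
  #22 SA[22]=17  'fhhgahaeabdhdfae'
  #23 SA[23]=20  'gahaeabdhdfae'
  #24 SA[24]=4  'gfbagheffhfahfhhgahaeabdhdfae'
  #25 SA[25]=8  'gheffhfahfhhgahaeabdhdfae'
  #26 SA[26]=22  'haeabdhdfae'
  #27 SA[27]=28  'hdfae'
  #28 SA[28]=9  'heffhfahfhhgahaeabdhdfae'
  #29 SA[29]=13  'hfahfhhgahaeabdhdfae'
  #30 SA[30]=16  'hfhhgahaeabdhdfae'
  #31 SA[31]=19  'hgahaeabdhdfae'
  #32 SA[32]=18  'hhgahaeabdhdfae'

[25, 31, 23, 7, 21, 15, 6, 26, 29, 27, 32, 24, 0, 1, 10, 2, 30, 14, 5, 11, 3, 12, 17, 20, 4, 8, 22, 28, 9, 13, 16, 19, 18]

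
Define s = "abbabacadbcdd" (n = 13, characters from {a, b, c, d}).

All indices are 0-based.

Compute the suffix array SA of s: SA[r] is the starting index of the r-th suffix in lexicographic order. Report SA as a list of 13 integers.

[3, 0, 5, 7, 2, 4, 1, 9, 6, 10, 12, 8, 11]

rank→(start, suffix):
  0 → (3, 'abacadbcdd')
  1 → (0, 'abbabacadbcdd')
  2 → (5, 'acadbcdd')
  3 → (7, 'adbcdd')
  4 → (2, 'babacadbcdd')
  5 → (4, 'bacadbcdd')
  6 → (1, 'bbabacadbcdd')
  7 → (9, 'bcdd')
  8 → (6, 'cadbcdd')
  9 → (10, 'cdd')
  10 → (12, 'd')
  11 → (8, 'dbcdd')
  12 → (11, 'dd')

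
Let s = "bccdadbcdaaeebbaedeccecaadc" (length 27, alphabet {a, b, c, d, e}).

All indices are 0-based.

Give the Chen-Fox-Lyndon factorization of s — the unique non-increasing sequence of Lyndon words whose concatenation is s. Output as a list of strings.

emit factor 1: 'bccd' (i=0, period=4)
emit factor 2: 'adbcd' (i=4, period=5)
emit factor 3: 'aaeebbaedeccec' (i=9, period=14)
emit factor 4: 'aadc' (i=23, period=4)

["bccd", "adbcd", "aaeebbaedeccec", "aadc"]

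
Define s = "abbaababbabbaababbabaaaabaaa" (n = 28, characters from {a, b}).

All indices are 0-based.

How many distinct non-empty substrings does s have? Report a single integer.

sorted suffixes:
  #0 SA[0]=27  'a'
  #1 SA[1]=26  'aa'
  #2 SA[2]=25  'aaa'
  #3 SA[3]=20  'aaaabaaa'
  #4 SA[4]=21  'aaabaaa'
  #5 SA[5]=22  'aabaaa'
  #6 SA[6]=12  'aababbabaaaabaaa'
  #7 SA[7]=3  'aababbabbaababbabaaaabaaa'
  #8 SA[8]=23  'abaaa'
  #9 SA[9]=18  'abaaaabaaa'
  #10 SA[10]=13  'ababbabaaaabaaa'
  #11 SA[11]=4  'ababbabbaababbabaaaabaaa'
  #12 SA[12]=9  'abbaababbabaaaabaaa'
  #13 SA[13]=0  'abbaababbabbaababbabaaaabaaa'
  #14 SA[14]=15  'abbabaaaabaaa'
  #15 SA[15]=6  'abbabbaababbabaaaabaaa'
  #16 SA[16]=24  'baaa'
  #17 SA[17]=19  'baaaabaaa'
  #18 SA[18]=11  'baababbabaaaabaaa'
  #19 SA[19]=2  'baababbabbaababbabaaaabaaa'
  #20 SA[20]=17  'babaaaabaaa'
  #21 SA[21]=8  'babbaababbabaaaabaaa'
  #22 SA[22]=14  'babbabaaaabaaa'
  #23 SA[23]=5  'babbabbaababbabaaaabaaa'
  #24 SA[24]=10  'bbaababbabaaaabaaa'
  #25 SA[25]=1  'bbaababbabbaababbabaaaabaaa'
  #26 SA[26]=16  'bbabaaaabaaa'
  #27 SA[27]=7  'bbabbaababbabaaaabaaa'

SA = [27, 26, 25, 20, 21, 22, 12, 3, 23, 18, 13, 4, 9, 0, 15, 6, 24, 19, 11, 2, 17, 8, 14, 5, 10, 1, 16, 7]
i: (SA[i-1],SA[i]) lcp shared
  1: (27,26) 1 'a'
  2: (26,25) 2 'aa'
  3: (25,20) 3 'aaa'
  4: (20,21) 3 'aaa'
  5: (21,22) 2 'aa'
  6: (22,12) 4 'aaba'
  7: (12,3) 8 'aababbab'
  8: (3,23) 1 'a'
  9: (23,18) 5 'abaaa'
  10: (18,13) 3 'aba'
  11: (13,4) 7 'ababbab'
  12: (4,9) 2 'ab'
  13: (9,0) 11 'abbaababbab'
  14: (0,15) 4 'abba'
  15: (15,6) 5 'abbab'
  16: (6,24) 0 ''
  17: (24,19) 4 'baaa'
  18: (19,11) 3 'baa'
  19: (11,2) 9 'baababbab'
  20: (2,17) 2 'ba'
  21: (17,8) 3 'bab'
  22: (8,14) 5 'babba'
  23: (14,5) 6 'babbab'
  24: (5,10) 1 'b'
  25: (10,1) 10 'bbaababbab'
  26: (1,16) 3 'bba'
  27: (16,7) 4 'bbab'

n(n+1)/2 = 28·29/2 = 406
Σ LCP = 0 + 1 + 2 + 3 + 3 + 2 + 4 + 8 + 1 + 5 + 3 + 7 + 2 + 11 + 4 + 5 + 0 + 4 + 3 + 9 + 2 + 3 + 5 + 6 + 1 + 10 + 3 + 4 = 111
distinct = 406 − 111 = 295

295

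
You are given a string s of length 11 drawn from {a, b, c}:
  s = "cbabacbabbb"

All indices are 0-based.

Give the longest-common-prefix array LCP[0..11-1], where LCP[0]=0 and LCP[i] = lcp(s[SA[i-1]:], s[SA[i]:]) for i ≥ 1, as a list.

[0, 2, 1, 0, 1, 3, 2, 1, 2, 0, 4]

rank | idx | suffix
   0 |   2 | abacbabbb
   1 |   7 | abbb
   2 |   4 | acbabbb
   3 |  10 | b
   4 |   1 | babacbabbb
   5 |   6 | babbb
   6 |   3 | bacbabbb
   7 |   9 | bb
   8 |   8 | bbb
   9 |   0 | cbabacbabbb
  10 |   5 | cbabbb

SA = [2, 7, 4, 10, 1, 6, 3, 9, 8, 0, 5]
i: (SA[i-1],SA[i]) lcp shared
  1: (2,7) 2 'ab'
  2: (7,4) 1 'a'
  3: (4,10) 0 ''
  4: (10,1) 1 'b'
  5: (1,6) 3 'bab'
  6: (6,3) 2 'ba'
  7: (3,9) 1 'b'
  8: (9,8) 2 'bb'
  9: (8,0) 0 ''
  10: (0,5) 4 'cbab'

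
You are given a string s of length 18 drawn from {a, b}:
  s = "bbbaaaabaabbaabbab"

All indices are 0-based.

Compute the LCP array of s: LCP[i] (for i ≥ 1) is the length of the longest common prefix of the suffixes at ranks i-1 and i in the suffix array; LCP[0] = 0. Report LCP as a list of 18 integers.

rank | idx | suffix
   0 |   3 | aaaabaabbaabbab
   1 |   4 | aaabaabbaabbab
   2 |   5 | aabaabbaabbab
   3 |   8 | aabbaabbab
   4 |  12 | aabbab
   5 |  16 | ab
   6 |   6 | abaabbaabbab
   7 |   9 | abbaabbab
   8 |  13 | abbab
   9 |  17 | b
  10 |   2 | baaaabaabbaabbab
  11 |   7 | baabbaabbab
  12 |  11 | baabbab
  13 |  15 | bab
  14 |   1 | bbaaaabaabbaabbab
  15 |  10 | bbaabbab
  16 |  14 | bbab
  17 |   0 | bbbaaaabaabbaabbab

SA = [3, 4, 5, 8, 12, 16, 6, 9, 13, 17, 2, 7, 11, 15, 1, 10, 14, 0]
i: (SA[i-1],SA[i]) lcp shared
  1: (3,4) 3 'aaa'
  2: (4,5) 2 'aa'
  3: (5,8) 3 'aab'
  4: (8,12) 5 'aabba'
  5: (12,16) 1 'a'
  6: (16,6) 2 'ab'
  7: (6,9) 2 'ab'
  8: (9,13) 4 'abba'
  9: (13,17) 0 ''
  10: (17,2) 1 'b'
  11: (2,7) 3 'baa'
  12: (7,11) 6 'baabba'
  13: (11,15) 2 'ba'
  14: (15,1) 1 'b'
  15: (1,10) 4 'bbaa'
  16: (10,14) 3 'bba'
  17: (14,0) 2 'bb'

[0, 3, 2, 3, 5, 1, 2, 2, 4, 0, 1, 3, 6, 2, 1, 4, 3, 2]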